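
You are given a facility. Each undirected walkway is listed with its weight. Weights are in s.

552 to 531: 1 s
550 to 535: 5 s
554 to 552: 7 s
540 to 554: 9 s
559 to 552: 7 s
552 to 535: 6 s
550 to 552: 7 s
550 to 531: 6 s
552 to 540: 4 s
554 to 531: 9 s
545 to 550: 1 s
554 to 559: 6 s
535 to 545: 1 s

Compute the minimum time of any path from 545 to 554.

Running Dijkstra from 545:
545: 0
535: 1  (via 545)
550: 1  (via 545)
531: 7  (via 550)
552: 7  (via 535)
540: 11  (via 552)
559: 14  (via 552)
554: 14  (via 552)
Shortest route: 545–535–552–554 = 14 s.

14 s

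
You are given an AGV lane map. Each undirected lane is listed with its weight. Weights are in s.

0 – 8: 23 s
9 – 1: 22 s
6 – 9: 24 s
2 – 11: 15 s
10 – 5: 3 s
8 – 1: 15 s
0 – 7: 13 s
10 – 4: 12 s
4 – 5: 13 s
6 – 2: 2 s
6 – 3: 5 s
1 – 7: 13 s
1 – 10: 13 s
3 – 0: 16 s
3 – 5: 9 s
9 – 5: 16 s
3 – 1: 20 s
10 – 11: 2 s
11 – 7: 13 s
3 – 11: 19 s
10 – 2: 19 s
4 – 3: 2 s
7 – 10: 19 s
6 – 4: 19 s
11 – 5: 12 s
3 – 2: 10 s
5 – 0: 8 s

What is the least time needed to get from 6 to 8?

Compare a few routes:
6–3–5–0–8: 5+9+8+23 = 45
6–3–1–8: 5+20+15 = 40
6–3–0–8: 5+16+23 = 44
6–3–5–10–1–8: 5+9+3+13+15 = 45
Cheapest is 6–3–1–8 at 40 s.

40 s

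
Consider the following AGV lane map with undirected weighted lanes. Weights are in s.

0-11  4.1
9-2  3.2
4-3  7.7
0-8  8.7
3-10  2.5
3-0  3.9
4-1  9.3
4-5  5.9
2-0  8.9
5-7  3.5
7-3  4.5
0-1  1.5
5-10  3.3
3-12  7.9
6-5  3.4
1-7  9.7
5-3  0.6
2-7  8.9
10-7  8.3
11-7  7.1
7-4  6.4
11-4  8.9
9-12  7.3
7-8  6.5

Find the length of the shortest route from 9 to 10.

Shortest distances from 9:
9: 0
2: 3.2  (via 9)
12: 7.3  (via 9)
0: 12.1  (via 2)
7: 12.1  (via 2)
1: 13.6  (via 0)
3: 15.2  (via 12)
5: 15.6  (via 7)
11: 16.2  (via 0)
10: 17.7  (via 3)
Shortest route: 9–12–3–10 = 17.7 s.

17.7 s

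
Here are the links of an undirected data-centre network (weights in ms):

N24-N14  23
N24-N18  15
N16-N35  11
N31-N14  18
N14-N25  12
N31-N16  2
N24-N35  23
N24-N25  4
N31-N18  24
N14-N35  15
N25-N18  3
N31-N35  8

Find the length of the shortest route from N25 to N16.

Enumerating some paths:
N25 - N18 - N31 - N16: 3+24+2 = 29
N25 - N24 - N35 - N31 - N16: 4+23+8+2 = 37
N25 - N14 - N31 - N16: 12+18+2 = 32
The minimum is 29 ms via N25 - N18 - N31 - N16.

29 ms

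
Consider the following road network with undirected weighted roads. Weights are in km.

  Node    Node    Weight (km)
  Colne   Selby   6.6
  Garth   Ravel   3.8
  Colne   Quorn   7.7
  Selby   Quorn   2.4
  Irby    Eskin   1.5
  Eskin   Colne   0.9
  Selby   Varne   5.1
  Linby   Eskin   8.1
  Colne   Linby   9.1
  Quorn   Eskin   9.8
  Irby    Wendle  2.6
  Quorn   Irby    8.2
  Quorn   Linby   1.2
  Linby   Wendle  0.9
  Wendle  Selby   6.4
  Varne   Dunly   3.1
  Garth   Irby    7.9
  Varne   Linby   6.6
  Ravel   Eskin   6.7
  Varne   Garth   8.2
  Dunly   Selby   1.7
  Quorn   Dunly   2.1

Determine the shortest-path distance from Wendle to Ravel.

10.8 km

Settle nodes by increasing distance from Wendle:
Wendle: 0
Linby: 0.9  (via Wendle)
Quorn: 2.1  (via Linby)
Irby: 2.6  (via Wendle)
Eskin: 4.1  (via Irby)
Dunly: 4.2  (via Quorn)
Selby: 4.5  (via Quorn)
Colne: 5  (via Eskin)
Varne: 7.3  (via Dunly)
Garth: 10.5  (via Irby)
Ravel: 10.8  (via Eskin)
Shortest route: Wendle → Irby → Eskin → Ravel = 10.8 km.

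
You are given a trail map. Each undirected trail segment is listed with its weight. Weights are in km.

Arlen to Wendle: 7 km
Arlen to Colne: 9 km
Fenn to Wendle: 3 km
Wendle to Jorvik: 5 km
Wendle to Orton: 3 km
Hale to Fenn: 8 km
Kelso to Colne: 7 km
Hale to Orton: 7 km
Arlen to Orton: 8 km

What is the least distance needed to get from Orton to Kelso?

Running Dijkstra from Orton:
Orton: 0
Wendle: 3  (via Orton)
Fenn: 6  (via Wendle)
Hale: 7  (via Orton)
Arlen: 8  (via Orton)
Jorvik: 8  (via Wendle)
Colne: 17  (via Arlen)
Kelso: 24  (via Colne)
Shortest route: Orton → Arlen → Colne → Kelso = 24 km.

24 km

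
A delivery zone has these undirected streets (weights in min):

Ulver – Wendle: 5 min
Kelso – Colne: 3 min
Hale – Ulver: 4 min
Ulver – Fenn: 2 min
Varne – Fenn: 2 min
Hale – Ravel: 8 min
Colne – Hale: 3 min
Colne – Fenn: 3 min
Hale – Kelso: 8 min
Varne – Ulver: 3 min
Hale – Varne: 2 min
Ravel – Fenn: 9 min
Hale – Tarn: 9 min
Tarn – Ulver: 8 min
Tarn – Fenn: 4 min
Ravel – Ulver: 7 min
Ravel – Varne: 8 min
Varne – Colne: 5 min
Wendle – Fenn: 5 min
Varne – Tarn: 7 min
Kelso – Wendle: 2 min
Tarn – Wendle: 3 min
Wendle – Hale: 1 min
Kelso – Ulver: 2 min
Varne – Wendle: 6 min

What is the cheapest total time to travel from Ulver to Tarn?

Compare a few routes:
Ulver - Kelso - Wendle - Tarn: 2+2+3 = 7
Ulver - Fenn - Tarn: 2+4 = 6
Ulver - Wendle - Tarn: 5+3 = 8
Ulver - Hale - Wendle - Tarn: 4+1+3 = 8
Cheapest is Ulver - Fenn - Tarn at 6 min.

6 min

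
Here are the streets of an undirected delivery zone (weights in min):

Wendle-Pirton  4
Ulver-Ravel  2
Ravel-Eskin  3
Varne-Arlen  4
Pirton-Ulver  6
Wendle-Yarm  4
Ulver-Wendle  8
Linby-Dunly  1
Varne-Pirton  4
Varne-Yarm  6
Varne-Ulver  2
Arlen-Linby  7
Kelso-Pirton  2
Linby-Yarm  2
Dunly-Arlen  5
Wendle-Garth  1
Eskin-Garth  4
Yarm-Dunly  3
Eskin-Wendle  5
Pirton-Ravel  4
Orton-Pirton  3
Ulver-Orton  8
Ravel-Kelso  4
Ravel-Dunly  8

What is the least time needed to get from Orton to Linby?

13 min

Settle nodes by increasing distance from Orton:
Orton: 0
Pirton: 3  (via Orton)
Kelso: 5  (via Pirton)
Ravel: 7  (via Pirton)
Wendle: 7  (via Pirton)
Varne: 7  (via Pirton)
Ulver: 8  (via Orton)
Garth: 8  (via Wendle)
Eskin: 10  (via Ravel)
Yarm: 11  (via Wendle)
Arlen: 11  (via Varne)
Linby: 13  (via Yarm)
Shortest route: Orton–Pirton–Wendle–Yarm–Linby = 13 min.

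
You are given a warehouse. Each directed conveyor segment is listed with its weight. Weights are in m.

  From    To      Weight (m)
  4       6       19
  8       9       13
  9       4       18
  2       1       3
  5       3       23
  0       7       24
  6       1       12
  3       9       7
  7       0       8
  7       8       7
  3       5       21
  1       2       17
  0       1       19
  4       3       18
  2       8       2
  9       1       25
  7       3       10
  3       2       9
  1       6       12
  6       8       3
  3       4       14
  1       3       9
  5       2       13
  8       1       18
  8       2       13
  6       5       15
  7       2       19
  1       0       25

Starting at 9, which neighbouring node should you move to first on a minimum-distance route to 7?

Compare a few routes:
9 - 4 - 3 - 2 - 1 - 0 - 7: 18+18+9+3+25+24 = 97
9 - 4 - 6 - 1 - 0 - 7: 18+19+12+25+24 = 98
9 - 1 - 0 - 7: 25+25+24 = 74
The minimum is 74 m via 9 - 1 - 0 - 7.
So from 9 the first move is to 1.

1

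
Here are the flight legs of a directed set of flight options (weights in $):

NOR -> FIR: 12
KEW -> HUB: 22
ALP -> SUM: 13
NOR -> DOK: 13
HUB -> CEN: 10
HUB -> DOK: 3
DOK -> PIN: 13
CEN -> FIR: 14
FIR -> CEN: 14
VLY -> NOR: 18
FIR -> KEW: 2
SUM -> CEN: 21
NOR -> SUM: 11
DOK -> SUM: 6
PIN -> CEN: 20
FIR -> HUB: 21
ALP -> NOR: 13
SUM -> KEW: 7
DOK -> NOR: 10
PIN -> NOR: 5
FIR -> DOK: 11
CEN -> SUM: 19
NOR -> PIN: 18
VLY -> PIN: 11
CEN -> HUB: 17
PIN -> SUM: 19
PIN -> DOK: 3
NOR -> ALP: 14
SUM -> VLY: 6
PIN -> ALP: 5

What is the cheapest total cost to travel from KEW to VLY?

Enumerating some paths:
KEW → HUB → DOK → SUM → VLY: 22+3+6+6 = 37
KEW → HUB → DOK → NOR → SUM → VLY: 22+3+10+11+6 = 52
Cheapest is KEW → HUB → DOK → SUM → VLY at $37.

$37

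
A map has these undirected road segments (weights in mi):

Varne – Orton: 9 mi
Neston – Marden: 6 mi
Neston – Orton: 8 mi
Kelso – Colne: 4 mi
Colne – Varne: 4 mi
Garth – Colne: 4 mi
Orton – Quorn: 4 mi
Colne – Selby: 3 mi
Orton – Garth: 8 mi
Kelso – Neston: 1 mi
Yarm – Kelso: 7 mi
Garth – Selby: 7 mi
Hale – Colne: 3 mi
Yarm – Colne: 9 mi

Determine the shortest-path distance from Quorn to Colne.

Compare a few routes:
Quorn - Orton - Garth - Selby - Colne: 4+8+7+3 = 22
Quorn - Orton - Neston - Kelso - Colne: 4+8+1+4 = 17
Quorn - Orton - Varne - Colne: 4+9+4 = 17
Quorn - Orton - Garth - Colne: 4+8+4 = 16
Cheapest is Quorn - Orton - Garth - Colne at 16 mi.

16 mi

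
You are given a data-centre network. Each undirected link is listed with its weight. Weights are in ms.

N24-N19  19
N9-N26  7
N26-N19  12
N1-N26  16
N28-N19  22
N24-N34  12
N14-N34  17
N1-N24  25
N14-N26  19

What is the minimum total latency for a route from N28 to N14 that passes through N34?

70 ms

Best N28 to N34: N28 → N19 → N24 → N34 costing 53
Best N34 to N14: N34 → N14 costing 17
Total via N34: 53 + 17 = 70 ms.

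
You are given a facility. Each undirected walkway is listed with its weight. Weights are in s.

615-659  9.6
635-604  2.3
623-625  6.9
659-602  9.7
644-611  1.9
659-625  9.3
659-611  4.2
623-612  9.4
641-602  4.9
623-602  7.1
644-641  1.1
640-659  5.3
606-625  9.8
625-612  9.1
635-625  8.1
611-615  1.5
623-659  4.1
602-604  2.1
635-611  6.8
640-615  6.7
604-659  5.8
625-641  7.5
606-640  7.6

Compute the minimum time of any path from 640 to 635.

13.4 s

Settle nodes by increasing distance from 640:
640: 0
659: 5.3  (via 640)
615: 6.7  (via 640)
606: 7.6  (via 640)
611: 8.2  (via 615)
623: 9.4  (via 659)
644: 10.1  (via 611)
604: 11.1  (via 659)
641: 11.2  (via 644)
602: 13.2  (via 604)
635: 13.4  (via 604)
Shortest route: 640 → 659 → 604 → 635 = 13.4 s.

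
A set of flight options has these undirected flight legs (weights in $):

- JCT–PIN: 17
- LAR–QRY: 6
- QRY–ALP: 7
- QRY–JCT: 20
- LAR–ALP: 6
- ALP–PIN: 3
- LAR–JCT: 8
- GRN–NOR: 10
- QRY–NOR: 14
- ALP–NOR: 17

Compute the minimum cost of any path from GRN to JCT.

$38

Compare a few routes:
GRN → NOR → ALP → LAR → JCT: 10+17+6+8 = 41
GRN → NOR → QRY → JCT: 10+14+20 = 44
GRN → NOR → QRY → ALP → LAR → JCT: 10+14+7+6+8 = 45
GRN → NOR → QRY → LAR → JCT: 10+14+6+8 = 38
The minimum is $38 via GRN → NOR → QRY → LAR → JCT.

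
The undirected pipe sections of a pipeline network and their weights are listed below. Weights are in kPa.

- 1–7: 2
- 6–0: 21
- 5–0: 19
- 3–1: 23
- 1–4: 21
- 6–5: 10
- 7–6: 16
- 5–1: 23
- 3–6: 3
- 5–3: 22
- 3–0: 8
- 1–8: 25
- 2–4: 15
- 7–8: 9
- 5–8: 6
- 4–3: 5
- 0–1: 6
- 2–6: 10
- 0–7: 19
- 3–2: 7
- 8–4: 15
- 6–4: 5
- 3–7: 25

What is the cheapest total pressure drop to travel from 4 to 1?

19 kPa

Settle nodes by increasing distance from 4:
4: 0
3: 5  (via 4)
6: 5  (via 4)
2: 12  (via 3)
0: 13  (via 3)
5: 15  (via 6)
8: 15  (via 4)
1: 19  (via 0)
Shortest route: 4 → 3 → 0 → 1 = 19 kPa.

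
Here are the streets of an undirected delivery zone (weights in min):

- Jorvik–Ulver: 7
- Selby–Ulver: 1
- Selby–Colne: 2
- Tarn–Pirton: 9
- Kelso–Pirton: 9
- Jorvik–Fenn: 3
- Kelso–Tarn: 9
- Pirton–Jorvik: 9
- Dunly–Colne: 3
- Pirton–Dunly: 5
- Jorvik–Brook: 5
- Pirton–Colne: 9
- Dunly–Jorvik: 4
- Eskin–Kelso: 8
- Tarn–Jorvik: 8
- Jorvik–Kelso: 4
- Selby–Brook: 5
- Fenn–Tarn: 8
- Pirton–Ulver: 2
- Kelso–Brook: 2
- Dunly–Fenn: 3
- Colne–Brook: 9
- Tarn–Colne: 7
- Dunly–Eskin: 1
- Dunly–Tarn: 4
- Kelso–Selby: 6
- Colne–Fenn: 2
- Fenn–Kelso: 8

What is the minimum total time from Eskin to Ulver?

7 min

Candidate routes:
Eskin - Dunly - Pirton - Ulver: 1+5+2 = 8
Eskin - Dunly - Jorvik - Ulver: 1+4+7 = 12
Eskin - Dunly - Fenn - Colne - Selby - Ulver: 1+3+2+2+1 = 9
Eskin - Dunly - Colne - Selby - Ulver: 1+3+2+1 = 7
The minimum is 7 min via Eskin - Dunly - Colne - Selby - Ulver.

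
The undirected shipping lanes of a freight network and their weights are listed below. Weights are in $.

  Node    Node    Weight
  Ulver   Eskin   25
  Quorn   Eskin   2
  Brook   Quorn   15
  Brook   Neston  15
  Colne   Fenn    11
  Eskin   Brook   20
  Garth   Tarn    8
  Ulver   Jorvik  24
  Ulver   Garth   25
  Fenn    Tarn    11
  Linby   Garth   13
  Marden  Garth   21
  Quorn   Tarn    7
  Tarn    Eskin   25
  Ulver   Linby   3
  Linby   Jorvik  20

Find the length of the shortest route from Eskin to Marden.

Running Dijkstra from Eskin:
Eskin: 0
Quorn: 2  (via Eskin)
Tarn: 9  (via Quorn)
Brook: 17  (via Quorn)
Garth: 17  (via Tarn)
Fenn: 20  (via Tarn)
Ulver: 25  (via Eskin)
Linby: 28  (via Ulver)
Colne: 31  (via Fenn)
Neston: 32  (via Brook)
Marden: 38  (via Garth)
Shortest route: Eskin → Quorn → Tarn → Garth → Marden = $38.

$38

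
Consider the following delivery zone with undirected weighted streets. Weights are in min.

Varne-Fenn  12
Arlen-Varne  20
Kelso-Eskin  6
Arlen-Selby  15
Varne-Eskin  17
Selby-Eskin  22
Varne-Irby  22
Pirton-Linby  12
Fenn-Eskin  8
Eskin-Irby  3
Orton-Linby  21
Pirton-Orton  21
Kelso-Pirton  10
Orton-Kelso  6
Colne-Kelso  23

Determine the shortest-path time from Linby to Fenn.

Shortest distances from Linby:
Linby: 0
Pirton: 12  (via Linby)
Orton: 21  (via Linby)
Kelso: 22  (via Pirton)
Eskin: 28  (via Kelso)
Irby: 31  (via Eskin)
Fenn: 36  (via Eskin)
Shortest route: Linby → Pirton → Kelso → Eskin → Fenn = 36 min.

36 min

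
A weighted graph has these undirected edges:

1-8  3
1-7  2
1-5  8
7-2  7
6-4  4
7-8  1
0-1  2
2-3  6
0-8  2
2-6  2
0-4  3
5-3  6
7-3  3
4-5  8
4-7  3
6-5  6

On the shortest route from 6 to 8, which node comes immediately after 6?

Enumerating some paths:
6 → 4 → 7 → 8: 4+3+1 = 8
6 → 4 → 0 → 8: 4+3+2 = 9
Cheapest is 6 → 4 → 7 → 8 at 8.
So from 6 the first move is to 4.

4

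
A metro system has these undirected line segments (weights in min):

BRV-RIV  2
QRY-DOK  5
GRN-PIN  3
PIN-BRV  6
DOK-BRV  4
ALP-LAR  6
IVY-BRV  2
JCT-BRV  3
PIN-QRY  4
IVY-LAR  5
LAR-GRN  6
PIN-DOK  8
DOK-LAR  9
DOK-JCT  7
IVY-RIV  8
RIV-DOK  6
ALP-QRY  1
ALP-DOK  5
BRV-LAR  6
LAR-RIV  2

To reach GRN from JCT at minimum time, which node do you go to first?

Enumerating some paths:
JCT - BRV - LAR - GRN: 3+6+6 = 15
JCT - BRV - PIN - GRN: 3+6+3 = 12
JCT - BRV - RIV - LAR - GRN: 3+2+2+6 = 13
The minimum is 12 min via JCT - BRV - PIN - GRN.
So from JCT the first move is to BRV.

BRV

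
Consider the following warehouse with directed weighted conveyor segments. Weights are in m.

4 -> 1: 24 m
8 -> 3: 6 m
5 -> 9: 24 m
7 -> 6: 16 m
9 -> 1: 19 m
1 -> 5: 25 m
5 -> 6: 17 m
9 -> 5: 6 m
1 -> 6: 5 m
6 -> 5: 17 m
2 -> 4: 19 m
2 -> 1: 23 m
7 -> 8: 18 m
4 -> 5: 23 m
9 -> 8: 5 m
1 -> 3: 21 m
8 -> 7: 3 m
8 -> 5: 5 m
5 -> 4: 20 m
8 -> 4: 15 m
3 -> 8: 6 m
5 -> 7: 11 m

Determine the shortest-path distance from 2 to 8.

Compare a few routes:
2 - 1 - 3 - 8: 23+21+6 = 50
2 - 4 - 5 - 9 - 8: 19+23+24+5 = 71
2 - 4 - 1 - 3 - 8: 19+24+21+6 = 70
2 - 4 - 5 - 7 - 8: 19+23+11+18 = 71
Cheapest is 2 - 1 - 3 - 8 at 50 m.

50 m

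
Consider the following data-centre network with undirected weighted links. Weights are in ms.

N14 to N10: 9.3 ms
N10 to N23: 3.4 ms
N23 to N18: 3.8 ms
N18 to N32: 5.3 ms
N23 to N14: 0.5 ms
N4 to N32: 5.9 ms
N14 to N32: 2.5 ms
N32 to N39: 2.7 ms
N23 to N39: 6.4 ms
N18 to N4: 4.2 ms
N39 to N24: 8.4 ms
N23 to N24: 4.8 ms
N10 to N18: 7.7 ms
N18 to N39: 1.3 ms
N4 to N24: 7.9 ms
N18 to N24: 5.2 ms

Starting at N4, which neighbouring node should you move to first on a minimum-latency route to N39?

N18

Compare a few routes:
N4–N18–N39: 4.2+1.3 = 5.5
N4–N32–N39: 5.9+2.7 = 8.6
The minimum is 5.5 ms via N4–N18–N39.
So from N4 the first move is to N18.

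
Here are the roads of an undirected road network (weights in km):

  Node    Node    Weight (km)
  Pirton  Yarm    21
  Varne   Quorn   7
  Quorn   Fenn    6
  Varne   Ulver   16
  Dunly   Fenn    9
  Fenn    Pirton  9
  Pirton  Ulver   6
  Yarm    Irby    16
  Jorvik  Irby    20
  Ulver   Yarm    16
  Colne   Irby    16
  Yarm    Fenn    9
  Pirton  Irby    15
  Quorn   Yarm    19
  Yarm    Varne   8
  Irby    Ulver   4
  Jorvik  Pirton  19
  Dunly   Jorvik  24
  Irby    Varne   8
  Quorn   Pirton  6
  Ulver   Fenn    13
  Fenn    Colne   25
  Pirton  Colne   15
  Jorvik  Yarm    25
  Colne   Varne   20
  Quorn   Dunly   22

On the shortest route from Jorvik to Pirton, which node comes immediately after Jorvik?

Pirton

Compare a few routes:
Jorvik → Irby → Varne → Quorn → Pirton: 20+8+7+6 = 41
Jorvik → Pirton: 19 = 19
Jorvik → Irby → Ulver → Pirton: 20+4+6 = 30
Jorvik → Irby → Pirton: 20+15 = 35
Cheapest is Jorvik → Pirton at 19 km.
So from Jorvik the first move is to Pirton.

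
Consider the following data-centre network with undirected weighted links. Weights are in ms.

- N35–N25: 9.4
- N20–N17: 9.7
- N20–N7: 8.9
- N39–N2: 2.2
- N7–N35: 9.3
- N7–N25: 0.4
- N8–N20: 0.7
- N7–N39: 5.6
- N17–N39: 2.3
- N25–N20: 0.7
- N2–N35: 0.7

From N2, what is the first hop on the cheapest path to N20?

Candidate routes:
N2 - N35 - N7 - N25 - N20: 0.7+9.3+0.4+0.7 = 11.1
N2 - N39 - N7 - N25 - N20: 2.2+5.6+0.4+0.7 = 8.9
N2 - N39 - N17 - N20: 2.2+2.3+9.7 = 14.2
N2 - N35 - N25 - N20: 0.7+9.4+0.7 = 10.8
Cheapest is N2 - N39 - N7 - N25 - N20 at 8.9 ms.
So from N2 the first move is to N39.

N39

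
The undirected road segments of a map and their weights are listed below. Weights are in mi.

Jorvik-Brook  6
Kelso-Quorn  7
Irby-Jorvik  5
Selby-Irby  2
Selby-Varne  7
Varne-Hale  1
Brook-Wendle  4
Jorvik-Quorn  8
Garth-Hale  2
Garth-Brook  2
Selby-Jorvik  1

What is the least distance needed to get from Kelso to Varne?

23 mi

Enumerating some paths:
Kelso - Quorn - Jorvik - Selby - Varne: 7+8+1+7 = 23
Kelso - Quorn - Jorvik - Brook - Garth - Hale - Varne: 7+8+6+2+2+1 = 26
The minimum is 23 mi via Kelso - Quorn - Jorvik - Selby - Varne.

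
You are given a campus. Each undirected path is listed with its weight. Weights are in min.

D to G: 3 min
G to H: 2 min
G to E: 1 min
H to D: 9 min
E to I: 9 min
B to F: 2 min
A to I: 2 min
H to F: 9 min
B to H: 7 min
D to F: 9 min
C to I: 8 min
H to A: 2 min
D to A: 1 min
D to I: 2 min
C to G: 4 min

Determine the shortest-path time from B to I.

11 min

Running Dijkstra from B:
B: 0
F: 2  (via B)
H: 7  (via B)
A: 9  (via H)
G: 9  (via H)
D: 10  (via A)
E: 10  (via G)
I: 11  (via A)
Shortest route: B–H–A–I = 11 min.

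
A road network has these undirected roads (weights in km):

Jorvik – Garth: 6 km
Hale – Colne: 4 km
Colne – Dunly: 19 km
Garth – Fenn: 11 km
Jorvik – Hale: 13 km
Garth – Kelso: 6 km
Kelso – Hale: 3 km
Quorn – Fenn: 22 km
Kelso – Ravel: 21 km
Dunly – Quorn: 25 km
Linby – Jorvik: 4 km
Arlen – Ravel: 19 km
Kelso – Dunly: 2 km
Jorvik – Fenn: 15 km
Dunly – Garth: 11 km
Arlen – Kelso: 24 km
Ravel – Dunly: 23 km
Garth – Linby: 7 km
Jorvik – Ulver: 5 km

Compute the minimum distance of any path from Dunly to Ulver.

19 km

Shortest distances from Dunly:
Dunly: 0
Kelso: 2  (via Dunly)
Hale: 5  (via Kelso)
Garth: 8  (via Kelso)
Colne: 9  (via Hale)
Jorvik: 14  (via Garth)
Linby: 15  (via Garth)
Ulver: 19  (via Jorvik)
Shortest route: Dunly → Kelso → Garth → Jorvik → Ulver = 19 km.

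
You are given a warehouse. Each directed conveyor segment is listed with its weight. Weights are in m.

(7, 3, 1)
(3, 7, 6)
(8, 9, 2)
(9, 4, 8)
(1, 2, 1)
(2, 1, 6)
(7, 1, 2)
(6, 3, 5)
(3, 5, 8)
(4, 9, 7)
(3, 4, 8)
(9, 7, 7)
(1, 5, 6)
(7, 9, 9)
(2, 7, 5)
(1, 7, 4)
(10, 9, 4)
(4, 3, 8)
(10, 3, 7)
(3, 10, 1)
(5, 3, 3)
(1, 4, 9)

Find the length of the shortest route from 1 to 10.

Running Dijkstra from 1:
1: 0
2: 1  (via 1)
7: 4  (via 1)
3: 5  (via 7)
5: 6  (via 1)
10: 6  (via 3)
Shortest route: 1–7–3–10 = 6 m.

6 m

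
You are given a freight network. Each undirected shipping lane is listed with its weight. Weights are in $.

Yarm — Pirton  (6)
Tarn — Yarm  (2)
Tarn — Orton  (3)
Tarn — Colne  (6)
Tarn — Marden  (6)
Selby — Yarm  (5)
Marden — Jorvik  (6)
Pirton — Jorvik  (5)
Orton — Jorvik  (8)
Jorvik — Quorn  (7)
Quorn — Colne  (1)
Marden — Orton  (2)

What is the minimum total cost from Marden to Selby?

$12

Enumerating some paths:
Marden → Jorvik → Pirton → Yarm → Selby: 6+5+6+5 = 22
Marden → Tarn → Yarm → Selby: 6+2+5 = 13
Marden → Orton → Tarn → Yarm → Selby: 2+3+2+5 = 12
Marden → Jorvik → Orton → Tarn → Yarm → Selby: 6+8+3+2+5 = 24
Cheapest is Marden → Orton → Tarn → Yarm → Selby at $12.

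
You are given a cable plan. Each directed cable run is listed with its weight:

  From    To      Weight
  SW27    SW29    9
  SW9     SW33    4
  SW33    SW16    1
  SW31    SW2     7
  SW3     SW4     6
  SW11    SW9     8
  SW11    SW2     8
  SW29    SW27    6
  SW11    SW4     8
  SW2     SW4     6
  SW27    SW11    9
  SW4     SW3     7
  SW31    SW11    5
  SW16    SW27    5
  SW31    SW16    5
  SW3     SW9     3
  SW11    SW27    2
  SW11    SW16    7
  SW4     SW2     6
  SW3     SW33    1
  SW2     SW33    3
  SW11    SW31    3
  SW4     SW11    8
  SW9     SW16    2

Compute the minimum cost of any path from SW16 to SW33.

Enumerating some paths:
SW16 → SW27 → SW11 → SW31 → SW2 → SW33: 5+9+3+7+3 = 27
SW16 → SW27 → SW11 → SW2 → SW33: 5+9+8+3 = 25
SW16 → SW27 → SW11 → SW9 → SW33: 5+9+8+4 = 26
Cheapest is SW16 → SW27 → SW11 → SW2 → SW33 at 25.

25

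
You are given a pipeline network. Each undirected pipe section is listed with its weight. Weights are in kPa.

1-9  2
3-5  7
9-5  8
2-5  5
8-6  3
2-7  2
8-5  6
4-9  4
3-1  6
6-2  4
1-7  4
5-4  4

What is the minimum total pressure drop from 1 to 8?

13 kPa

Candidate routes:
1 → 9 → 4 → 5 → 8: 2+4+4+6 = 16
1 → 7 → 2 → 6 → 8: 4+2+4+3 = 13
1 → 9 → 5 → 8: 2+8+6 = 16
Cheapest is 1 → 7 → 2 → 6 → 8 at 13 kPa.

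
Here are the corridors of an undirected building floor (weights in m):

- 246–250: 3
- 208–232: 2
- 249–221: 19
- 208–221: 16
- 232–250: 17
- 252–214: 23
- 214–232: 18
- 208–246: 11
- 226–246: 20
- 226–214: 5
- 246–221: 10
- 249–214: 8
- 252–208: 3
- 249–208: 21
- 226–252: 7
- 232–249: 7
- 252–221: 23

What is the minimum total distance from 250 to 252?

Shortest distances from 250:
250: 0
246: 3  (via 250)
221: 13  (via 246)
208: 14  (via 246)
232: 16  (via 208)
252: 17  (via 208)
Shortest route: 250 → 246 → 208 → 252 = 17 m.

17 m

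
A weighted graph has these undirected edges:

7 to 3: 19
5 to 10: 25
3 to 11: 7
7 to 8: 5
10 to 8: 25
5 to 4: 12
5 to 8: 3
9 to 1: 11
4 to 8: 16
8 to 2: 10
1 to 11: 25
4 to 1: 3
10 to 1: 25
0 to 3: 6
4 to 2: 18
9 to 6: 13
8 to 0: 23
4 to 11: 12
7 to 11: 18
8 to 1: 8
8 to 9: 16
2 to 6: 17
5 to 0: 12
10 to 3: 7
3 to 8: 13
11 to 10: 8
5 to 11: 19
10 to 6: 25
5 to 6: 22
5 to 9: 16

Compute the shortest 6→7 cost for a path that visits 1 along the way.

Best 6 to 1: 6 → 9 → 1 costing 24
Best 1 to 7: 1 → 8 → 7 costing 13
Total via 1: 24 + 13 = 37.

37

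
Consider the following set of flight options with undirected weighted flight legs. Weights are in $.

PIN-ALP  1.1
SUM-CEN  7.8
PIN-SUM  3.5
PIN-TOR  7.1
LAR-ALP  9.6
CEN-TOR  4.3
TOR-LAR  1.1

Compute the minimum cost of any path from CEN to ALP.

$12.4

Running Dijkstra from CEN:
CEN: 0
TOR: 4.3  (via CEN)
LAR: 5.4  (via TOR)
SUM: 7.8  (via CEN)
PIN: 11.3  (via SUM)
ALP: 12.4  (via PIN)
Shortest route: CEN → SUM → PIN → ALP = $12.4.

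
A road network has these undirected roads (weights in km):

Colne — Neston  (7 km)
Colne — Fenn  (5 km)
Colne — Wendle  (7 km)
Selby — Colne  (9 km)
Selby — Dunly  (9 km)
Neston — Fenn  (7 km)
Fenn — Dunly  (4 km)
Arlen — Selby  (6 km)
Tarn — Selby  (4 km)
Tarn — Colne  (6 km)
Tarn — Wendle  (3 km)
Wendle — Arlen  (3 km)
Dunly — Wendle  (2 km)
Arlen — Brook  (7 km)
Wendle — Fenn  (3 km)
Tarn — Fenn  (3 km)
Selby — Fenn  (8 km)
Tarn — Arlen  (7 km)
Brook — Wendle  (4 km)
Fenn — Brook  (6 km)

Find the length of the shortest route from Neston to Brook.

Enumerating some paths:
Neston–Fenn–Wendle–Brook: 7+3+4 = 14
Neston–Fenn–Brook: 7+6 = 13
Cheapest is Neston–Fenn–Brook at 13 km.

13 km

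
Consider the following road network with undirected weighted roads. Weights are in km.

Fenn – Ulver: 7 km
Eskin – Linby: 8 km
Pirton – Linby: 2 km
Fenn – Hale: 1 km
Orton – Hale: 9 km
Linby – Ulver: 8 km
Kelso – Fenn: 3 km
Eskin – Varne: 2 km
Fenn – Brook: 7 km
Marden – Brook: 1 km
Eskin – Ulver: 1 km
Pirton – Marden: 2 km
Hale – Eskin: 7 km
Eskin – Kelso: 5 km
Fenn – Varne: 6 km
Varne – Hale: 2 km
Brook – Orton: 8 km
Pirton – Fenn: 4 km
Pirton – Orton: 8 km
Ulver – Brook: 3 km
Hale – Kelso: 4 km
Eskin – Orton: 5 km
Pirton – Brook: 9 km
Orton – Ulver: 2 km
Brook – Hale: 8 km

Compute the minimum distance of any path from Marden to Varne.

Candidate routes:
Marden–Pirton–Fenn–Hale–Varne: 2+4+1+2 = 9
Marden–Brook–Ulver–Eskin–Varne: 1+3+1+2 = 7
The minimum is 7 km via Marden–Brook–Ulver–Eskin–Varne.

7 km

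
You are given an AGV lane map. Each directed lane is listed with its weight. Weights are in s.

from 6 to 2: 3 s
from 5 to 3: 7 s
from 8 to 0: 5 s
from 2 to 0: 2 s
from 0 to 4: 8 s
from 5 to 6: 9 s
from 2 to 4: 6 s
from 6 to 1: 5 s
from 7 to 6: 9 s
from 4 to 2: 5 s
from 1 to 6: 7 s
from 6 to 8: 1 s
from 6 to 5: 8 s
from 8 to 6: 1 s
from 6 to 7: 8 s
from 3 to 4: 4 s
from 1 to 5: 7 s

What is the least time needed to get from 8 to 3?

Settle nodes by increasing distance from 8:
8: 0
6: 1  (via 8)
2: 4  (via 6)
0: 5  (via 8)
1: 6  (via 6)
5: 9  (via 6)
7: 9  (via 6)
4: 10  (via 2)
3: 16  (via 5)
Shortest route: 8 → 6 → 5 → 3 = 16 s.

16 s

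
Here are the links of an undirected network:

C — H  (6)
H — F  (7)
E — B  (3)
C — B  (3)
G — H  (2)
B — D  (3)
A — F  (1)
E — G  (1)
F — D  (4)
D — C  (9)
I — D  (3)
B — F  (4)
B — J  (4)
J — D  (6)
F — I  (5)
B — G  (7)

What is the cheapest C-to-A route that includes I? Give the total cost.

Shortest C→I: C–B–D–I = 9
Shortest I→A: I–F–A = 6
Total via I: 9 + 6 = 15.

15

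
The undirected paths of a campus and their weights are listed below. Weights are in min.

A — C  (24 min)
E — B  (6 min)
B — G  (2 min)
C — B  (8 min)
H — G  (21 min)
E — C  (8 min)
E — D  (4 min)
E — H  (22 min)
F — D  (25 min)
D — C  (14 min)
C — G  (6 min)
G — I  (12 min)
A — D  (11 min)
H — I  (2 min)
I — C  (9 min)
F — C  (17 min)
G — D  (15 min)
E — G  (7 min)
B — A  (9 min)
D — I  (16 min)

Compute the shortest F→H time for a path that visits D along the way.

Best F to D: F → D costing 25
Shortest D→H: D → I → H = 18
Total via D: 25 + 18 = 43 min.

43 min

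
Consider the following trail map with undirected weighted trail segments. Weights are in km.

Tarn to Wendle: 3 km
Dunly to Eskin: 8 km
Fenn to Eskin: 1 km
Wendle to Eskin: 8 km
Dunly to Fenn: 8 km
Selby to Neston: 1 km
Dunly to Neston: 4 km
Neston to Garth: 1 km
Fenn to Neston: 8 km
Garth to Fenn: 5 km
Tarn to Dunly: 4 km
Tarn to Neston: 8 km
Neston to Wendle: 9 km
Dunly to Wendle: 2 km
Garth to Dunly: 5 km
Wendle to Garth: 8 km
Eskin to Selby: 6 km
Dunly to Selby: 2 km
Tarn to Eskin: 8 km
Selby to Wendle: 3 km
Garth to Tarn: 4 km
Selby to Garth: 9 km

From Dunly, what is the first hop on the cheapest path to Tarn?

Tarn

Enumerating some paths:
Dunly–Selby–Wendle–Tarn: 2+3+3 = 8
Dunly–Selby–Neston–Garth–Tarn: 2+1+1+4 = 8
Dunly–Wendle–Tarn: 2+3 = 5
Dunly–Tarn: 4 = 4
Cheapest is Dunly–Tarn at 4 km.
So from Dunly the first move is to Tarn.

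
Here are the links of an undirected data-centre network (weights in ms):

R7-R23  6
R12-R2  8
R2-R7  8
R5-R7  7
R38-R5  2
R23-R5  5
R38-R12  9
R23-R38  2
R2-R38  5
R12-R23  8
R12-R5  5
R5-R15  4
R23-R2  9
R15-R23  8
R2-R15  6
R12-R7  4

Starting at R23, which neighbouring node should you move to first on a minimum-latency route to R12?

Compare a few routes:
R23 → R38 → R5 → R12: 2+2+5 = 9
R23 → R12: 8 = 8
R23 → R7 → R12: 6+4 = 10
The minimum is 8 ms via R23 → R12.
So from R23 the first move is to R12.

R12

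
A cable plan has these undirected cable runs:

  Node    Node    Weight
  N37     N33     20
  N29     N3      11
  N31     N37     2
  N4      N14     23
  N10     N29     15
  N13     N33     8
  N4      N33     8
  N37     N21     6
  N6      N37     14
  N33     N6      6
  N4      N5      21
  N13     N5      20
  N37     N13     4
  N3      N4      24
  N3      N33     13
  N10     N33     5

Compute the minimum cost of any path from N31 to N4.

Candidate routes:
N31 → N37 → N6 → N33 → N4: 2+14+6+8 = 30
N31 → N37 → N33 → N4: 2+20+8 = 30
N31 → N37 → N13 → N33 → N4: 2+4+8+8 = 22
Cheapest is N31 → N37 → N13 → N33 → N4 at 22.

22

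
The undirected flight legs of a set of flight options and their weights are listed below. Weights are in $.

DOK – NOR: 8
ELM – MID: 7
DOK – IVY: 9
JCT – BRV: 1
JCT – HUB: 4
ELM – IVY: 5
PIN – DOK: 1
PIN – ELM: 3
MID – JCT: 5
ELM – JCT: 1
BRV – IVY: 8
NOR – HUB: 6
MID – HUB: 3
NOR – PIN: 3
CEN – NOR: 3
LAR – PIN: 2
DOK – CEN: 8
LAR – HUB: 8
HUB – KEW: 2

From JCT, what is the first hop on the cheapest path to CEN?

Candidate routes:
JCT - ELM - PIN - NOR - CEN: 1+3+3+3 = 10
JCT - ELM - PIN - DOK - CEN: 1+3+1+8 = 13
JCT - HUB - NOR - CEN: 4+6+3 = 13
The minimum is $10 via JCT - ELM - PIN - NOR - CEN.
So from JCT the first move is to ELM.

ELM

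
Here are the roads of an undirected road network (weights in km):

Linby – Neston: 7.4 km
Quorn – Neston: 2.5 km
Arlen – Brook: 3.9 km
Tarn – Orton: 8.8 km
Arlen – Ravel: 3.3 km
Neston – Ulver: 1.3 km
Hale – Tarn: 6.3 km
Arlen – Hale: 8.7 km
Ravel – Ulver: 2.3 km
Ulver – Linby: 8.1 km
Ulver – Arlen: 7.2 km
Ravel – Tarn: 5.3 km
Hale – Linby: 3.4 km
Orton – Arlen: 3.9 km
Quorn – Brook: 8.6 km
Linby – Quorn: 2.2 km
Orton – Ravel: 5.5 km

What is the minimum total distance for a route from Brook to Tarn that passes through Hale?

Best Brook to Hale: Brook–Arlen–Hale costing 12.6
Best Hale to Tarn: Hale–Tarn costing 6.3
Total via Hale: 12.6 + 6.3 = 18.9 km.

18.9 km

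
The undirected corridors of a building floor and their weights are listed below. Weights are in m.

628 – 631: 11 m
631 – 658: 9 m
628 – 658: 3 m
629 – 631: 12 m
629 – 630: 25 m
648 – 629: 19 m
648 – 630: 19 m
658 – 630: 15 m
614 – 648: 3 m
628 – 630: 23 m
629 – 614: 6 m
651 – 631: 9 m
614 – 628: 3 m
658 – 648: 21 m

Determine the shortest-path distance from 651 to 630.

33 m

Enumerating some paths:
651–631–628–658–630: 9+11+3+15 = 38
651–631–658–630: 9+9+15 = 33
Cheapest is 651–631–658–630 at 33 m.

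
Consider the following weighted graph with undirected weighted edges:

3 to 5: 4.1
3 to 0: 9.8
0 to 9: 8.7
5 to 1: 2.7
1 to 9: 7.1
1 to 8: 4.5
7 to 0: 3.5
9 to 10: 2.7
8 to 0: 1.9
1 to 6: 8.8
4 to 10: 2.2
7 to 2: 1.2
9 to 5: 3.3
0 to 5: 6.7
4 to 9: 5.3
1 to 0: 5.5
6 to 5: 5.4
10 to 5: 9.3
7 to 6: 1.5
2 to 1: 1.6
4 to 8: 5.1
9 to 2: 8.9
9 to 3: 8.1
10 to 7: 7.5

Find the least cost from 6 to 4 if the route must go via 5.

13.6

Best 6 to 5: 6–5 costing 5.4
Shortest 5→4: 5–9–10–4 = 8.2
Total via 5: 5.4 + 8.2 = 13.6.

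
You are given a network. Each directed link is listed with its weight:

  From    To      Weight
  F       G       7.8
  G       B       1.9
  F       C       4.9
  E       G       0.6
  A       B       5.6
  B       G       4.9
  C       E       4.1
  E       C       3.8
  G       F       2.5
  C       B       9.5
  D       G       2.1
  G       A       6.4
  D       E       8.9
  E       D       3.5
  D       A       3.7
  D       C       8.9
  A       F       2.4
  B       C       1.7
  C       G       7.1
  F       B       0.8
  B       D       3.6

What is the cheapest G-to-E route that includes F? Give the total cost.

Shortest G→F: G → F = 2.5
Best F to E: F → B → C → E costing 6.6
Total via F: 2.5 + 6.6 = 9.1.

9.1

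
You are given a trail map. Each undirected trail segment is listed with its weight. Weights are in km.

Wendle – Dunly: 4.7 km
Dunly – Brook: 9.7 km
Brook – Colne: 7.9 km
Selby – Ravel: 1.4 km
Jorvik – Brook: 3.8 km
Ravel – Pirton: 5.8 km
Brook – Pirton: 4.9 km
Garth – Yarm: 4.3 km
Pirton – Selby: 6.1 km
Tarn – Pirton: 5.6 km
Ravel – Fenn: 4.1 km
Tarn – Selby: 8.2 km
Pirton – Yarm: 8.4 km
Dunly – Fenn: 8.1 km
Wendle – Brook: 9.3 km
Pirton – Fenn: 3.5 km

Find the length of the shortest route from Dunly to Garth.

Settle nodes by increasing distance from Dunly:
Dunly: 0
Wendle: 4.7  (via Dunly)
Fenn: 8.1  (via Dunly)
Brook: 9.7  (via Dunly)
Pirton: 11.6  (via Fenn)
Ravel: 12.2  (via Fenn)
Jorvik: 13.5  (via Brook)
Selby: 13.6  (via Ravel)
Tarn: 17.2  (via Pirton)
Colne: 17.6  (via Brook)
Yarm: 20  (via Pirton)
Garth: 24.3  (via Yarm)
Shortest route: Dunly → Fenn → Pirton → Yarm → Garth = 24.3 km.

24.3 km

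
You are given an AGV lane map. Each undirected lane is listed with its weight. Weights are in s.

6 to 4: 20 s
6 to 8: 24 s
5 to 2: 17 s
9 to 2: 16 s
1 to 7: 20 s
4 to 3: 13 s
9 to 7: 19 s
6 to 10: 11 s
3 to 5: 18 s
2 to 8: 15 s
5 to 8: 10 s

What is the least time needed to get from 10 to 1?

Compare a few routes:
10 → 6 → 8 → 5 → 2 → 9 → 7 → 1: 11+24+10+17+16+19+20 = 117
10 → 6 → 8 → 2 → 9 → 7 → 1: 11+24+15+16+19+20 = 105
Cheapest is 10 → 6 → 8 → 2 → 9 → 7 → 1 at 105 s.

105 s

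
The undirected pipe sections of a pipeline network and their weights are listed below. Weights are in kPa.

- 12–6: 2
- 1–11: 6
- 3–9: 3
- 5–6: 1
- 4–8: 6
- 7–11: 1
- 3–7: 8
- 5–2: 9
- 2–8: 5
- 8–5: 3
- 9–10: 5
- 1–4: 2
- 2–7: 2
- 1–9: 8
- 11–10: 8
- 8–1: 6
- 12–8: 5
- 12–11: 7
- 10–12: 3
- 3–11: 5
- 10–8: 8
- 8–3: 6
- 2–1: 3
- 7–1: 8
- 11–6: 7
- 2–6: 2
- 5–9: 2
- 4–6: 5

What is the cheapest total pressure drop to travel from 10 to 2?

Compare a few routes:
10 → 12 → 6 → 2: 3+2+2 = 7
10 → 11 → 7 → 2: 8+1+2 = 11
10 → 12 → 8 → 2: 3+5+5 = 13
10 → 9 → 5 → 6 → 2: 5+2+1+2 = 10
The minimum is 7 kPa via 10 → 12 → 6 → 2.

7 kPa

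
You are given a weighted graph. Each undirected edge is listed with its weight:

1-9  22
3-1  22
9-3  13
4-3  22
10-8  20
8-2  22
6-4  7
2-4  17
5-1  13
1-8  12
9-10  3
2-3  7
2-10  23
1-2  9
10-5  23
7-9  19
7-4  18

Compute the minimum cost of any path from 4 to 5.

39

Enumerating some paths:
4 → 3 → 2 → 1 → 5: 22+7+9+13 = 51
4 → 2 → 1 → 5: 17+9+13 = 39
4 → 2 → 3 → 1 → 5: 17+7+22+13 = 59
4 → 3 → 1 → 5: 22+22+13 = 57
The minimum is 39 via 4 → 2 → 1 → 5.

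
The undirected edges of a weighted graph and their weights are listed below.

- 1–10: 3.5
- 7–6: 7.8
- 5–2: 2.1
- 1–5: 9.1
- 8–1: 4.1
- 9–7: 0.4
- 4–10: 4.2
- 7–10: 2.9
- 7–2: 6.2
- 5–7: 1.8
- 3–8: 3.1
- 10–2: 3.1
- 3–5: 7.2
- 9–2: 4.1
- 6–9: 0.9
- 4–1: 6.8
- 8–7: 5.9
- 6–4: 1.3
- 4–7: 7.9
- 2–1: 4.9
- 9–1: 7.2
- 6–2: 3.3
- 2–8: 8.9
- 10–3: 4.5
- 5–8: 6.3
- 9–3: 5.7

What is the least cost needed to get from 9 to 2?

4.1

Shortest distances from 9:
9: 0
7: 0.4  (via 9)
6: 0.9  (via 9)
4: 2.2  (via 6)
5: 2.2  (via 7)
10: 3.3  (via 7)
2: 4.1  (via 9)
Shortest route: 9–2 = 4.1.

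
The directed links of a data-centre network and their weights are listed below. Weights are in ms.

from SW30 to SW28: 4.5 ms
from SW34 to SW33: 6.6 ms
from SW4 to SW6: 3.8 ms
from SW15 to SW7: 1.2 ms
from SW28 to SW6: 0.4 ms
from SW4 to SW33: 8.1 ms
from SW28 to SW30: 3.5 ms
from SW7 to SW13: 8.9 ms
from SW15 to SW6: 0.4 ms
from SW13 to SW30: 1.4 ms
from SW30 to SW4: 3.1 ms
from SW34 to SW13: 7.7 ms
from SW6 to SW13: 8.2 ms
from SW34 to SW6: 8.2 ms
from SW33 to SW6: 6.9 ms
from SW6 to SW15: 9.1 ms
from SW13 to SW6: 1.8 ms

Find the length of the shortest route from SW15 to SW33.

Settle nodes by increasing distance from SW15:
SW15: 0
SW6: 0.4  (via SW15)
SW7: 1.2  (via SW15)
SW13: 8.6  (via SW6)
SW30: 10  (via SW13)
SW4: 13.1  (via SW30)
SW28: 14.5  (via SW30)
SW33: 21.2  (via SW4)
Shortest route: SW15–SW6–SW13–SW30–SW4–SW33 = 21.2 ms.

21.2 ms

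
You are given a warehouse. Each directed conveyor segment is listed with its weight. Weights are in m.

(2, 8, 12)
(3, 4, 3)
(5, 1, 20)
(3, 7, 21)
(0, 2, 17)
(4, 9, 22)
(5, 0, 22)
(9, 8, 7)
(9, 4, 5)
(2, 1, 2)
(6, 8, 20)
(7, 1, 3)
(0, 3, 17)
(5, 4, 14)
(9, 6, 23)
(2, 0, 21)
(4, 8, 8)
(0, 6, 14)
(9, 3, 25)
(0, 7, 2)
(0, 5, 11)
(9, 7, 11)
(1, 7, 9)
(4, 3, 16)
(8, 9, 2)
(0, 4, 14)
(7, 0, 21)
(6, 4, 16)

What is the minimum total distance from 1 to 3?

47 m

Shortest distances from 1:
1: 0
7: 9  (via 1)
0: 30  (via 7)
5: 41  (via 0)
4: 44  (via 0)
6: 44  (via 0)
2: 47  (via 0)
3: 47  (via 0)
Shortest route: 1–7–0–3 = 47 m.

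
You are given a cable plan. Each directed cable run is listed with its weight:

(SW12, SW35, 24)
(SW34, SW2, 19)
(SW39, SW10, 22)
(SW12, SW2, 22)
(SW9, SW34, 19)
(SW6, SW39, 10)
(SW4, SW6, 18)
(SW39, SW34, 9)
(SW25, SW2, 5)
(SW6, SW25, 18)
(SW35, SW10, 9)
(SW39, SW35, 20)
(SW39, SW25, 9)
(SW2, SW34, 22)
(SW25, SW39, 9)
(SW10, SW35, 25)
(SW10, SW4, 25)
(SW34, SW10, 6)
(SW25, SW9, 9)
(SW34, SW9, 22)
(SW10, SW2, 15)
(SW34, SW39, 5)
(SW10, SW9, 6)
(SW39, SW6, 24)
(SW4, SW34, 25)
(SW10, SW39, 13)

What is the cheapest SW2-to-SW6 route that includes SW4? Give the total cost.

71

Shortest SW2→SW4: SW2 → SW34 → SW10 → SW4 = 53
Shortest SW4→SW6: SW4 → SW6 = 18
Total via SW4: 53 + 18 = 71.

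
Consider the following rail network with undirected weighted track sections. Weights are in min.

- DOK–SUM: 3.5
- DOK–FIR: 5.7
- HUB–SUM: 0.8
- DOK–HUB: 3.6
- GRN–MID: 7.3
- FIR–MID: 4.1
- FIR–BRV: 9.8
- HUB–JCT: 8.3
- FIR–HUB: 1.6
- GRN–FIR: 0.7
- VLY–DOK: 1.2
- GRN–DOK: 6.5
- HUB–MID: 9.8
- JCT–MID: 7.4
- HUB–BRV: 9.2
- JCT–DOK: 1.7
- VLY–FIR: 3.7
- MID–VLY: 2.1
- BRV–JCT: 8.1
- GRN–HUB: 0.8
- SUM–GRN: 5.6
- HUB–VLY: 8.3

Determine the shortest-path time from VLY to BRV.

Settle nodes by increasing distance from VLY:
VLY: 0
DOK: 1.2  (via VLY)
MID: 2.1  (via VLY)
JCT: 2.9  (via DOK)
FIR: 3.7  (via VLY)
GRN: 4.4  (via FIR)
SUM: 4.7  (via DOK)
HUB: 4.8  (via DOK)
BRV: 11  (via JCT)
Shortest route: VLY–DOK–JCT–BRV = 11 min.

11 min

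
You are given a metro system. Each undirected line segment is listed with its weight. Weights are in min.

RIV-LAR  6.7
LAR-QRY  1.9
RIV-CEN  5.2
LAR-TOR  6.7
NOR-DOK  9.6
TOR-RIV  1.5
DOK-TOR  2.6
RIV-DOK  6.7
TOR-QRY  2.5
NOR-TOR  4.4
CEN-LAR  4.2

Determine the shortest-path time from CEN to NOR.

11.1 min

Settle nodes by increasing distance from CEN:
CEN: 0
LAR: 4.2  (via CEN)
RIV: 5.2  (via CEN)
QRY: 6.1  (via LAR)
TOR: 6.7  (via RIV)
DOK: 9.3  (via TOR)
NOR: 11.1  (via TOR)
Shortest route: CEN–RIV–TOR–NOR = 11.1 min.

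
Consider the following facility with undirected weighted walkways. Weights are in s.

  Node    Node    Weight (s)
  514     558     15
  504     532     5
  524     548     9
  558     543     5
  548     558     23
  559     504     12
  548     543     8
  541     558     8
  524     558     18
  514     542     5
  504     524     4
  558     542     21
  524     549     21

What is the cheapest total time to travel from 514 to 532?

Enumerating some paths:
514 → 558 → 524 → 504 → 532: 15+18+4+5 = 42
514 → 558 → 548 → 524 → 504 → 532: 15+23+9+4+5 = 56
514 → 558 → 543 → 548 → 524 → 504 → 532: 15+5+8+9+4+5 = 46
514 → 542 → 558 → 524 → 504 → 532: 5+21+18+4+5 = 53
The minimum is 42 s via 514 → 558 → 524 → 504 → 532.

42 s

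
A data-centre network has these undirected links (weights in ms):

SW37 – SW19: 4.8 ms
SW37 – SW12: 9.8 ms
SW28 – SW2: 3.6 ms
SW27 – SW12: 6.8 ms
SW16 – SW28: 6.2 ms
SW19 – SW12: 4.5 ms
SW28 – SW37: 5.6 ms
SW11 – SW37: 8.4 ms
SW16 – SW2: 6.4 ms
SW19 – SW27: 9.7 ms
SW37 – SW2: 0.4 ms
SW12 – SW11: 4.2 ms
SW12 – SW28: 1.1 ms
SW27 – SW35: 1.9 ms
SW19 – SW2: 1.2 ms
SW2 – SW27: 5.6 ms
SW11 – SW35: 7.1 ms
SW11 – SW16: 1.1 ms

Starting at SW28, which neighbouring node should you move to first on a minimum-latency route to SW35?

Compare a few routes:
SW28–SW2–SW27–SW35: 3.6+5.6+1.9 = 11.1
SW28–SW37–SW2–SW27–SW35: 5.6+0.4+5.6+1.9 = 13.5
SW28–SW12–SW11–SW35: 1.1+4.2+7.1 = 12.4
SW28–SW12–SW27–SW35: 1.1+6.8+1.9 = 9.8
Cheapest is SW28–SW12–SW27–SW35 at 9.8 ms.
So from SW28 the first move is to SW12.

SW12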